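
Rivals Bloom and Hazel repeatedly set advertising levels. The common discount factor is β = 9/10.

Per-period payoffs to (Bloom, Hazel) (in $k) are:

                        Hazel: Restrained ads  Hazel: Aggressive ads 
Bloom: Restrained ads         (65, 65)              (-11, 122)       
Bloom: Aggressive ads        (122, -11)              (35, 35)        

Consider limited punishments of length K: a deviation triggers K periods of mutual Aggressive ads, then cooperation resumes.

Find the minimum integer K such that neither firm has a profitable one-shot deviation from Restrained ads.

No profitable deviation requires (65−35)(β+…+β^K) ≥ 122−65, i.e. β+…+β^K ≥ 19/10 ≈ 1.9000.
With β = 9/10, the partial sums are K=1: 0.9000, K=2: 1.7100, K=3: 2.4390.
K = 3 is the first length at which the sum reaches 1.9000.

3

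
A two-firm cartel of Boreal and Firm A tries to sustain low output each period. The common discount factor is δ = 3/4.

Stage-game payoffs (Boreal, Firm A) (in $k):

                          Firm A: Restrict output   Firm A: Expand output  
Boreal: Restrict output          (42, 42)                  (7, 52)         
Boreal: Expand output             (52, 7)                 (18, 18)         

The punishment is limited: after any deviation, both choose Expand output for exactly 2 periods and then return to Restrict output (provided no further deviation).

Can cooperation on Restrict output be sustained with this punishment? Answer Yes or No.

Yes

Comparing payoff streams over the 3 periods until play realigns: cooperate → 42(1+δ+…+δ^2); deviate → 52 + 18(δ+…+δ^2).
Cooperation is sustained iff (42−18)(δ+…+δ^2) ≥ 52−42.
δ+…+δ^2 = 3/4·(1−(3/4)^2)/(1−3/4) = 1.3125, and (52−42)/(42−18) = 0.4167.
1.3125 ≥ 0.4167, so cooperation is sustainable.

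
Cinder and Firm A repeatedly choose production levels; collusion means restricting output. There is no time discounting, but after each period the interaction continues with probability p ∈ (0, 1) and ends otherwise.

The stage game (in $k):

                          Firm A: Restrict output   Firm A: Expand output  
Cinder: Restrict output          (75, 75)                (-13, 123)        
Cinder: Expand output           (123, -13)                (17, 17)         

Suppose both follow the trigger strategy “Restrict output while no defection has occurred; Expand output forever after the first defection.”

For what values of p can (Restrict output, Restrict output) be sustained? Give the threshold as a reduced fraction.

24/53

With no time discounting, the continuation probability p plays the role of the discount factor.
Grim-trigger IC: 75/(1−p) ≥ 123 + 17p/(1−p) ⇒ p ≥ (123−75)/(123−17) = 24/53.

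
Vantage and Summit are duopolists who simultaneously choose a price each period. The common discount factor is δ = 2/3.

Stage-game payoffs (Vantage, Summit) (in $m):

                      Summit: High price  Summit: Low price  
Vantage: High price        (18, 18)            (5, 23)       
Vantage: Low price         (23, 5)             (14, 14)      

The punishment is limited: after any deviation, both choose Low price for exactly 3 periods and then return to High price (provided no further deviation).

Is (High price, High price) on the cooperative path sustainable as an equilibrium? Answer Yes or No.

Yes

IC: δ+…+δ^3 ≥ (23−18)/(18−14) = 5/4.
At δ = 2/3: partial sum = 1.4074 ≥ 1.2500. Cooperation sustainable.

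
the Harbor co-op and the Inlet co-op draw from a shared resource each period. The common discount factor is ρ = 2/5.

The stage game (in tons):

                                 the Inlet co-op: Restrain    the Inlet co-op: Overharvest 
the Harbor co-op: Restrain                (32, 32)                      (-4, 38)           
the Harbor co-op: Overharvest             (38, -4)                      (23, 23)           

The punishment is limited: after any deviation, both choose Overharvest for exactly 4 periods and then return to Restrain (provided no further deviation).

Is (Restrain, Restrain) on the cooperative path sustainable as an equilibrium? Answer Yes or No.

No

Comparing payoff streams over the 5 periods until play realigns: cooperate → 32(1+ρ+…+ρ^4); deviate → 38 + 23(ρ+…+ρ^4).
Cooperation is sustained iff (32−23)(ρ+…+ρ^4) ≥ 38−32.
ρ+…+ρ^4 = 2/5·(1−(2/5)^4)/(1−2/5) = 0.6496, and (38−32)/(32−23) = 0.6667.
0.6496 < 0.6667, so cooperation is not sustainable.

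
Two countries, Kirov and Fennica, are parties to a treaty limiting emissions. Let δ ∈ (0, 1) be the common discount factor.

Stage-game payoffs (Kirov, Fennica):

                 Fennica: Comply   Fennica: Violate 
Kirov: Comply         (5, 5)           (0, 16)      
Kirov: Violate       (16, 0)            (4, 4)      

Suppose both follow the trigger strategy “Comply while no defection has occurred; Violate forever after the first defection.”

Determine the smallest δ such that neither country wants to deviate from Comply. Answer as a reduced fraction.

11/12

Cooperation forever yields 5 each period: 5/(1−δ).
Deviating yields 16 once, then 4 forever: 16 + 4δ/(1−δ).
No profitable deviation requires 5/(1−δ) ≥ 16 + 4δ/(1−δ).
Multiplying by (1−δ): 5 ≥ 16(1−δ) + 4δ = 16 − 12δ.
So 12δ ≥ 11, i.e. δ ≥ 11/12.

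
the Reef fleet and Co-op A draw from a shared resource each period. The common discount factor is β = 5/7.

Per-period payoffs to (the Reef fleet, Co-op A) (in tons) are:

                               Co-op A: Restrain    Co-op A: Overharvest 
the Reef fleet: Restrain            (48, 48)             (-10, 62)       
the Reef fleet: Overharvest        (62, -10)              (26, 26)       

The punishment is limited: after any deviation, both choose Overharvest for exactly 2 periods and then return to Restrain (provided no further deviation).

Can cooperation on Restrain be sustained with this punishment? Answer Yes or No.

IC: β+…+β^2 ≥ (62−48)/(48−26) = 7/11.
At β = 5/7: partial sum = 1.2245 ≥ 0.6364. Cooperation sustainable.

Yes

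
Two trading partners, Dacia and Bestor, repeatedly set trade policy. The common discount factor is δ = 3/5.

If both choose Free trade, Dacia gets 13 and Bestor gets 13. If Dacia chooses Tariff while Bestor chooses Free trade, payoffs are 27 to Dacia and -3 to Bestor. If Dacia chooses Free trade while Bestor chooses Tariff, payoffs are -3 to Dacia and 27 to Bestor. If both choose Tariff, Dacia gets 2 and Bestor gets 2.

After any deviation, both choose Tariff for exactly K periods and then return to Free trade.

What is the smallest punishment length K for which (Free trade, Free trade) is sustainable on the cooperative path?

Need Σ_{k=1}^{K} δ^k ≥ (27−13)/(13−2) = 1.2727 at δ = 3/5.
At K = 3 the sum is 1.1760 < 1.2727; at K = 4 it is 1.3056 ≥ 1.2727.
So the minimum punishment length is K = 4.

4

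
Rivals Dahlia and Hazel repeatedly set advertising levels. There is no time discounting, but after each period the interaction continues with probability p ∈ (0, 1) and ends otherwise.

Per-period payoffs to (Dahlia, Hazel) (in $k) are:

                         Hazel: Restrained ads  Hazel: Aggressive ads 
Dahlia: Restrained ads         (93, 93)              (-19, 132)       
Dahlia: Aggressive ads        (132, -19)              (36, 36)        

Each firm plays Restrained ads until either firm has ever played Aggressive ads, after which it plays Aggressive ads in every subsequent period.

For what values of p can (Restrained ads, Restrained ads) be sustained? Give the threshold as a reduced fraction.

Expected cooperation value is 93 + p·93 + p²·93 + … = 93/(1−p); deviation gives 132 + p·36/(1−p).
93 ≥ 132(1−p) + 36p ⇒ 96p ≥ 39 ⇒ p ≥ 39/96 = 13/32.

13/32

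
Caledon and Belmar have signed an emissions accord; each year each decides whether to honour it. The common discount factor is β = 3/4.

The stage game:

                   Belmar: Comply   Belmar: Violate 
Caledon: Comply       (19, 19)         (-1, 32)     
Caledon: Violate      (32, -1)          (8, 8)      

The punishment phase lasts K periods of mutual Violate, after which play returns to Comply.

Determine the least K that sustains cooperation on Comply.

IC: β(1−β^K)/(1−β) ≥ (32−19)/(19−8) = 13/11.
With β = 3/4: need 1 − β^K ≥ 13/11·(1−3/4)/(3/4), i.e. β^K ≤ 0.6061.
Since (3/4)^1 = 0.7500 and (3/4)^2 = 0.5625, the smallest such K is 2.

2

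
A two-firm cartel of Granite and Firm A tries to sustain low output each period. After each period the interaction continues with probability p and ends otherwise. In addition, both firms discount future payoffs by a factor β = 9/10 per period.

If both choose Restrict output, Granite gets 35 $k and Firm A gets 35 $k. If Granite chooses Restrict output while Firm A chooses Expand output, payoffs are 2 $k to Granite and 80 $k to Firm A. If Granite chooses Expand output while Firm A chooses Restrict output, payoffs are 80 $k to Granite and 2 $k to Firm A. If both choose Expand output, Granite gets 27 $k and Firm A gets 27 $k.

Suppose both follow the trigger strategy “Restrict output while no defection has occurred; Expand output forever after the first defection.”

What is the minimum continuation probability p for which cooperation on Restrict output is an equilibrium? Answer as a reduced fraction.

Expected continuation weight on next period's payoff is β·p = 9/10·p, which plays the role of the discount factor.
Cooperation requires 9/10·p ≥ (80−35)/(80−27) = 45/53, hence p ≥ 50/53.

50/53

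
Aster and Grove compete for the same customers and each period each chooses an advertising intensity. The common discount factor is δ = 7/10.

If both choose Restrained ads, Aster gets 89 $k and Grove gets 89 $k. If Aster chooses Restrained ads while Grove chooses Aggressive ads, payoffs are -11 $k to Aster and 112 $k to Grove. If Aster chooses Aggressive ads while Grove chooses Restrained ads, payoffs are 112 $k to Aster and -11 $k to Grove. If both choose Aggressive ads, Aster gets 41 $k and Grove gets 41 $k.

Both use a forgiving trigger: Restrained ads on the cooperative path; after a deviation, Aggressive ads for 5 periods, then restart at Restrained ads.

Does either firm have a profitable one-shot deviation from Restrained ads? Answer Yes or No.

Comparing payoff streams over the 6 periods until play realigns: cooperate → 89(1+δ+…+δ^5); deviate → 112 + 41(δ+…+δ^5).
Cooperation is sustained iff (89−41)(δ+…+δ^5) ≥ 112−89.
δ+…+δ^5 = 7/10·(1−(7/10)^5)/(1−7/10) = 1.9412, and (112−89)/(89−41) = 0.4792.
1.9412 ≥ 0.4792, so cooperation is sustainable.

No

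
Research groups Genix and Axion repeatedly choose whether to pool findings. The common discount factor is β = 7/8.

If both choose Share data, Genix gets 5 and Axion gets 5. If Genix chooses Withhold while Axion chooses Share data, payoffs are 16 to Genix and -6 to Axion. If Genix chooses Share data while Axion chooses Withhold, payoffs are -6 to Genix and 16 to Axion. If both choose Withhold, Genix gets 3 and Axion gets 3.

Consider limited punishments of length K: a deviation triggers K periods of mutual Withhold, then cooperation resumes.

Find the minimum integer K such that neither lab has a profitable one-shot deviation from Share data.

12

Need Σ_{k=1}^{K} β^k ≥ (16−5)/(5−3) = 5.5000 at β = 7/8.
At K = 11 the sum is 5.3887 < 5.5000; at K = 12 it is 5.5901 ≥ 5.5000.
So the minimum punishment length is K = 12.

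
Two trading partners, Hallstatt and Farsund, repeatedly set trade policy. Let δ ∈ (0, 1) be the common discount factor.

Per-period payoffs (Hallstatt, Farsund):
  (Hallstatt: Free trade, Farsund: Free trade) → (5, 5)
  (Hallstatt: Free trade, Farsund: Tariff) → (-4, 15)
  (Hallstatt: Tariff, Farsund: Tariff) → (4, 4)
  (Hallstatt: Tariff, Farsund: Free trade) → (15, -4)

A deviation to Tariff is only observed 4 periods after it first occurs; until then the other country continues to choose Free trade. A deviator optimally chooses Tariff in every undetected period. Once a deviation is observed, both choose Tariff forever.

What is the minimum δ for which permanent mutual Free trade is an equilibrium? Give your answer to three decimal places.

0.976

A deviator earns 15 for 4 periods, then 4 forever; cooperating earns 5 forever. Multiplying the IC by (1−δ):
5 ≥ 15(1−δ^4) + 4δ^4, so 11·δ^4 ≥ 10 and δ^4 ≥ 10/11.
δ ≥ (10/11)^(1/4) ≈ 0.976.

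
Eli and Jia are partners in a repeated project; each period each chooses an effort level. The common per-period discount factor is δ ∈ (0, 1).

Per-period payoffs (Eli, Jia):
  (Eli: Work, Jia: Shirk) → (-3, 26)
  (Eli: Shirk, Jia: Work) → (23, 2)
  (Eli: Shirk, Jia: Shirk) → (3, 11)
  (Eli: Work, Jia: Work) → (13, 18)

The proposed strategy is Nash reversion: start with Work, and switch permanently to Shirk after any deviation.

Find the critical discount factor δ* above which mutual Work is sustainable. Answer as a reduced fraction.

Eli's threshold: (23−13)/(23−3) = 1/2.
Jia's threshold: (26−18)/(26−11) = 8/15.
1/2 < 8/15, so Jia binds and δ* = 8/15.

8/15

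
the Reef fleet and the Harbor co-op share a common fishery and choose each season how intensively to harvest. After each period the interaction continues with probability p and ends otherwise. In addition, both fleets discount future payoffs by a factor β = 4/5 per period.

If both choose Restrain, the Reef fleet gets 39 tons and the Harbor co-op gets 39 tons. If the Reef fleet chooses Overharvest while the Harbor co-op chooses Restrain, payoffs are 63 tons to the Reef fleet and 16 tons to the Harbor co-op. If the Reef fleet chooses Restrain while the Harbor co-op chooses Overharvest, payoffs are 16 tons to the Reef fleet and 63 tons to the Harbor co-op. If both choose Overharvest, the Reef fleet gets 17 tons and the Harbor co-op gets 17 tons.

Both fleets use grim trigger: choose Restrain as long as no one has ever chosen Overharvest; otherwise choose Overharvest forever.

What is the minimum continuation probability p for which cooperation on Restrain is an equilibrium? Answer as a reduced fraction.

15/23

With continuation probability p and discount β, the effective per-period discount factor is βp.
Grim-trigger IC: βp ≥ (63−39)/(63−17) = 12/23.
So p ≥ (12/23)/(4/5) = 15/23.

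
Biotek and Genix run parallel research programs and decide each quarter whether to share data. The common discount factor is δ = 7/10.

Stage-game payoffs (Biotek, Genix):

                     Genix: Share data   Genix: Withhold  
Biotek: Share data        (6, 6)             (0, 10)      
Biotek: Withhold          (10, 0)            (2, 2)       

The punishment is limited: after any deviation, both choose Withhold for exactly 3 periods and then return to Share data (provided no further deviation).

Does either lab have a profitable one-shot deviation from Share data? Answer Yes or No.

No

A one-shot deviation gives 10 now, then 2 for 3 periods, then back to 6.
Gain from deviating: (10−6) today; loss: (6−2) in each of the next 3 periods.
No-deviation condition: (6−2)(δ+…+δ^3) ≥ 10−6, i.e. δ+…+δ^3 ≥ 1.
At δ = 7/10: δ+…+δ^3 = 1.5330 ≥ 1.0000.
So cooperation is sustainable.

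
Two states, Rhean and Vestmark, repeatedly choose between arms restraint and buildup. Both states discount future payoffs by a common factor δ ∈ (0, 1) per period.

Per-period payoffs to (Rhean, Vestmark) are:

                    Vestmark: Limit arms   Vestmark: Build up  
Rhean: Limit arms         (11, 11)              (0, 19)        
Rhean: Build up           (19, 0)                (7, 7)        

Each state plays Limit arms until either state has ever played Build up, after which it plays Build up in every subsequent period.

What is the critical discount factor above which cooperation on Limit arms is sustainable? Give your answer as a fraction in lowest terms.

11/(1−δ) ≥ 19 + 7δ/(1−δ)
11 ≥ 19 − 12δ
δ ≥ 8/12 = 2/3.

2/3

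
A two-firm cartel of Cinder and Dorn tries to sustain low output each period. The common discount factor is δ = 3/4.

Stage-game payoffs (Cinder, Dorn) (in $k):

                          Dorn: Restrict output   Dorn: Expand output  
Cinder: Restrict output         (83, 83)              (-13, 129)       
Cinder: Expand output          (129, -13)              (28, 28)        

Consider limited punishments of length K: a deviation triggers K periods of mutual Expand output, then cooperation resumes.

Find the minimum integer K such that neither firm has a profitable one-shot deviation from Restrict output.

IC: δ(1−δ^K)/(1−δ) ≥ (129−83)/(83−28) = 46/55.
With δ = 3/4: need 1 − δ^K ≥ 46/55·(1−3/4)/(3/4), i.e. δ^K ≤ 0.7212.
Since (3/4)^1 = 0.7500 and (3/4)^2 = 0.5625, the smallest such K is 2.

2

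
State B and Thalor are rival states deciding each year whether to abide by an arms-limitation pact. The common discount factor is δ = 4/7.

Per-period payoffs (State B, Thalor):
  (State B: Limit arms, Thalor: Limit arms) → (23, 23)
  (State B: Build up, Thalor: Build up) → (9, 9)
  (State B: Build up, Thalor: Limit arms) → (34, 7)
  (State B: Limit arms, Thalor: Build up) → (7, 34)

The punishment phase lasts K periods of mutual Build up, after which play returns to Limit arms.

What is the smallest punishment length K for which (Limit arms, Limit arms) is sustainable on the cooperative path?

2

No profitable deviation requires (23−9)(δ+…+δ^K) ≥ 34−23, i.e. δ+…+δ^K ≥ 11/14 ≈ 0.7857.
With δ = 4/7, the partial sums are K=1: 0.5714, K=2: 0.8980.
K = 2 is the first length at which the sum reaches 0.7857.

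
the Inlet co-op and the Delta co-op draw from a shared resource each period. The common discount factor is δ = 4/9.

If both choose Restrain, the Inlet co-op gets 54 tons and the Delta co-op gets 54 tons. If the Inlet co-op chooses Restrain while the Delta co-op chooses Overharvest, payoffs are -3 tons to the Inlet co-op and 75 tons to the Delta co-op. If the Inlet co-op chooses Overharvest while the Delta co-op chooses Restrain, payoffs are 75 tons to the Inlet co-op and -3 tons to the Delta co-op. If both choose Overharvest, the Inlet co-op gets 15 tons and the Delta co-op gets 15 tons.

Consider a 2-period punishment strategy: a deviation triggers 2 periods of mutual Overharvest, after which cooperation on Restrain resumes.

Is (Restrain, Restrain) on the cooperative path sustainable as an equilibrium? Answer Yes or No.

Comparing payoff streams over the 3 periods until play realigns: cooperate → 54(1+δ+…+δ^2); deviate → 75 + 15(δ+…+δ^2).
Cooperation is sustained iff (54−15)(δ+…+δ^2) ≥ 75−54.
δ+…+δ^2 = 4/9·(1−(4/9)^2)/(1−4/9) = 0.6420, and (75−54)/(54−15) = 0.5385.
0.6420 ≥ 0.5385, so cooperation is sustainable.

Yes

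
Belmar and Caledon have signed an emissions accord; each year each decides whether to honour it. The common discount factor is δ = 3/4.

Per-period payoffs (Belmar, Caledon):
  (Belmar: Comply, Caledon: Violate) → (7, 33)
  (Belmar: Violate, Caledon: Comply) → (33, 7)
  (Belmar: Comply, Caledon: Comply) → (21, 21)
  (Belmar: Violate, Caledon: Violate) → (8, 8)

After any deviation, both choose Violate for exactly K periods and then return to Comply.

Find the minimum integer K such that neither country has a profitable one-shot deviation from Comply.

2

IC: δ(1−δ^K)/(1−δ) ≥ (33−21)/(21−8) = 12/13.
With δ = 3/4: need 1 − δ^K ≥ 12/13·(1−3/4)/(3/4), i.e. δ^K ≤ 0.6923.
Since (3/4)^1 = 0.7500 and (3/4)^2 = 0.5625, the smallest such K is 2.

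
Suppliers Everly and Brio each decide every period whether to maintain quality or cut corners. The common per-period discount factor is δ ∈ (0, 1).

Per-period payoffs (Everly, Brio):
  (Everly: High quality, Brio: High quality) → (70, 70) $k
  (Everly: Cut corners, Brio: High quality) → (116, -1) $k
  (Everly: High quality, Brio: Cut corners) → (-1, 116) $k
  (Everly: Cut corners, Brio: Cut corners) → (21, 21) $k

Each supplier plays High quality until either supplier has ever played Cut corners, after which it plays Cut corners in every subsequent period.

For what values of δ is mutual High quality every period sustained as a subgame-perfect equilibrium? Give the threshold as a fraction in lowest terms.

46/95

Cooperation forever yields 70 each period: 70/(1−δ).
Deviating yields 116 once, then 21 forever: 116 + 21δ/(1−δ).
No profitable deviation requires 70/(1−δ) ≥ 116 + 21δ/(1−δ).
Multiplying by (1−δ): 70 ≥ 116(1−δ) + 21δ = 116 − 95δ.
So 95δ ≥ 46, i.e. δ ≥ 46/95.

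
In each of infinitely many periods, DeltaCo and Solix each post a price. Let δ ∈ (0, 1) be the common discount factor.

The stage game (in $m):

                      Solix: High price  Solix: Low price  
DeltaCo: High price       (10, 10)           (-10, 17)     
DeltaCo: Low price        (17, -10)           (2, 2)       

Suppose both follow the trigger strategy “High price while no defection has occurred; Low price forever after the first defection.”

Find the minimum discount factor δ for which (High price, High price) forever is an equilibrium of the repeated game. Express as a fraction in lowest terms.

7/15

One-period gain from deviating is 17 − 10 = 7. The loss is 10 − 2 = 8 in every subsequent period, with present value 8·δ/(1−δ).
Deviation is unprofitable when 8·δ/(1−δ) ≥ 7, i.e. δ/(1−δ) ≥ 7/8.
Equivalently δ ≥ 7/(7+8) = 7/15.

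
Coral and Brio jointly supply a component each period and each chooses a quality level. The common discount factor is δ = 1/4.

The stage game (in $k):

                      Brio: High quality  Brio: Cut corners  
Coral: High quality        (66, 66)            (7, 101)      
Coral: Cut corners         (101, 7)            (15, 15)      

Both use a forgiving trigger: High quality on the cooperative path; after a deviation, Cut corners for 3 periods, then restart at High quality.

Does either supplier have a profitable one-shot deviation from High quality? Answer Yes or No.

Comparing payoff streams over the 4 periods until play realigns: cooperate → 66(1+δ+…+δ^3); deviate → 101 + 15(δ+…+δ^3).
Cooperation is sustained iff (66−15)(δ+…+δ^3) ≥ 101−66.
δ+…+δ^3 = 1/4·(1−(1/4)^3)/(1−1/4) = 0.3281, and (101−66)/(66−15) = 0.6863.
0.3281 < 0.6863, so cooperation is not sustainable.

Yes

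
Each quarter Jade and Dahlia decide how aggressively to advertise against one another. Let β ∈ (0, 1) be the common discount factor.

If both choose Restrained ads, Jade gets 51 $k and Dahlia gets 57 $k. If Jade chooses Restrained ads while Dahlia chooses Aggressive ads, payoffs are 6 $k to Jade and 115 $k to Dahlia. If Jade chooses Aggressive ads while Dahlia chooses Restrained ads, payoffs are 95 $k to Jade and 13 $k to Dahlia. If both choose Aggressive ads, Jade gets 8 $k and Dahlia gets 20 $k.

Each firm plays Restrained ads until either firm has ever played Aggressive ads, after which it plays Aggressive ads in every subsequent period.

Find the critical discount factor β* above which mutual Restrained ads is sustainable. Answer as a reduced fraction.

For Jade: deviation gain 95−51 = 44, per-period punishment loss 51−8 = 43. IC gives β ≥ 44/87.
For Dahlia: gain 58, loss 37 per period, so β ≥ 58/95.
The tighter constraint is Dahlia's, so cooperation needs β ≥ 58/95.

58/95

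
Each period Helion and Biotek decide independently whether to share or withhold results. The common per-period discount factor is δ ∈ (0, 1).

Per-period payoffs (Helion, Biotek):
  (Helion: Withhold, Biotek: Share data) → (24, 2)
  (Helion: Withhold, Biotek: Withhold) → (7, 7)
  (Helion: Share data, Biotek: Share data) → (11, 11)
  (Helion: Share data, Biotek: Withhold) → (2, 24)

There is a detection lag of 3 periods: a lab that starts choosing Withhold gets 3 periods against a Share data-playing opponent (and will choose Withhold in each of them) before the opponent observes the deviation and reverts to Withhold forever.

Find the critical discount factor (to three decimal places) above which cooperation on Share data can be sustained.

0.914

The best deviation is to choose Withhold for all 3 undetected periods, earning 24 each, then 7 forever once detected.
Deviation value: 24(1−δ^3)/(1−δ) + 7δ^3/(1−δ); cooperation value: 11/(1−δ).
IC: 11 ≥ 24(1−δ^3) + 7δ^3 = 24 − 17δ^3.
So δ^3 ≥ 13/17, giving δ ≥ (13/17)^(1/3) ≈ 0.914.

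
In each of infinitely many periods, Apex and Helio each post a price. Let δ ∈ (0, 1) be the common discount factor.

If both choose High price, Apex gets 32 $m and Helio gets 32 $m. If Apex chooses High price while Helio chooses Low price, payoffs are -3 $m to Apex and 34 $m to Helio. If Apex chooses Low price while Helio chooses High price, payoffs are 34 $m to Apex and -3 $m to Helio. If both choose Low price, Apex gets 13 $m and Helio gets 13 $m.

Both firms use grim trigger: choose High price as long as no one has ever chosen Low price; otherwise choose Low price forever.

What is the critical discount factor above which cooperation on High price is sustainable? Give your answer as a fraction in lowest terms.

2/21

Cooperation forever yields 32 each period: 32/(1−δ).
Deviating yields 34 once, then 13 forever: 34 + 13δ/(1−δ).
No profitable deviation requires 32/(1−δ) ≥ 34 + 13δ/(1−δ).
Multiplying by (1−δ): 32 ≥ 34(1−δ) + 13δ = 34 − 21δ.
So 21δ ≥ 2, i.e. δ ≥ 2/21.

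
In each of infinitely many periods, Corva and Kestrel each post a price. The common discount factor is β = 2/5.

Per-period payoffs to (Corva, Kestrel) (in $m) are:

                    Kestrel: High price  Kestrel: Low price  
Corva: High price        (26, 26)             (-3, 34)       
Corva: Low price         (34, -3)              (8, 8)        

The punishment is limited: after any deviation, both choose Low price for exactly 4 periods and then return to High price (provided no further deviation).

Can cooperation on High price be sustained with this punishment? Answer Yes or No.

Comparing payoff streams over the 5 periods until play realigns: cooperate → 26(1+β+…+β^4); deviate → 34 + 8(β+…+β^4).
Cooperation is sustained iff (26−8)(β+…+β^4) ≥ 34−26.
β+…+β^4 = 2/5·(1−(2/5)^4)/(1−2/5) = 0.6496, and (34−26)/(26−8) = 0.4444.
0.6496 ≥ 0.4444, so cooperation is sustainable.

Yes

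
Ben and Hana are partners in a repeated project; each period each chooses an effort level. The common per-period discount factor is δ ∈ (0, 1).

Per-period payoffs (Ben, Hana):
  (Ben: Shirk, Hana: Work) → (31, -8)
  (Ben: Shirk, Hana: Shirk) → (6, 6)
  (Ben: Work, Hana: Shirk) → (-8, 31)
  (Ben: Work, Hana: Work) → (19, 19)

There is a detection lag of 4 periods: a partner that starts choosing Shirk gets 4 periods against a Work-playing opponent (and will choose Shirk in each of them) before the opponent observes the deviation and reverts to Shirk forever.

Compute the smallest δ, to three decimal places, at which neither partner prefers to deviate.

A deviator earns 31 for 4 periods, then 6 forever; cooperating earns 19 forever. Multiplying the IC by (1−δ):
19 ≥ 31(1−δ^4) + 6δ^4, so 25·δ^4 ≥ 12 and δ^4 ≥ 12/25.
δ ≥ (12/25)^(1/4) ≈ 0.832.

0.832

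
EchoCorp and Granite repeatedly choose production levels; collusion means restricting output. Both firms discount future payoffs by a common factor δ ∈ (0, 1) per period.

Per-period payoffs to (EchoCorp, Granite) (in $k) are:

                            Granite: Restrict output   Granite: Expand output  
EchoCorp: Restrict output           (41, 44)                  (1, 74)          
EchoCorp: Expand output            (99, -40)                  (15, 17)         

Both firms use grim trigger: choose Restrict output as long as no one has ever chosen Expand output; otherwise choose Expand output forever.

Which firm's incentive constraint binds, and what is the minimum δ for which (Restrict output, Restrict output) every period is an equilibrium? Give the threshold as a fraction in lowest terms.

EchoCorp; δ ≥ 29/42

For EchoCorp: deviation gain 99−41 = 58, per-period punishment loss 41−15 = 26. IC gives δ ≥ 58/84 = 29/42.
For Granite: gain 30, loss 27 per period, so δ ≥ 30/57 = 10/19.
The tighter constraint is EchoCorp's, so cooperation needs δ ≥ 29/42.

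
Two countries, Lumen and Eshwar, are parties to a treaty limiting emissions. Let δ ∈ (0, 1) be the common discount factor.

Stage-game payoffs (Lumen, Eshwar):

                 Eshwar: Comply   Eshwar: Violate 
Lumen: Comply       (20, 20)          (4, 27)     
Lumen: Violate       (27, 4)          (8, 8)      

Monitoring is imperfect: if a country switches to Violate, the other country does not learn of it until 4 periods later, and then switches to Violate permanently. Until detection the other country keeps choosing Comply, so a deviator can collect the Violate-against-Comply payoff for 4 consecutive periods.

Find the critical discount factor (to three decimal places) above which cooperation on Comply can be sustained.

A deviator earns 27 for 4 periods, then 8 forever; cooperating earns 20 forever. Multiplying the IC by (1−δ):
20 ≥ 27(1−δ^4) + 8δ^4, so 19·δ^4 ≥ 7 and δ^4 ≥ 7/19.
δ ≥ (7/19)^(1/4) ≈ 0.779.

0.779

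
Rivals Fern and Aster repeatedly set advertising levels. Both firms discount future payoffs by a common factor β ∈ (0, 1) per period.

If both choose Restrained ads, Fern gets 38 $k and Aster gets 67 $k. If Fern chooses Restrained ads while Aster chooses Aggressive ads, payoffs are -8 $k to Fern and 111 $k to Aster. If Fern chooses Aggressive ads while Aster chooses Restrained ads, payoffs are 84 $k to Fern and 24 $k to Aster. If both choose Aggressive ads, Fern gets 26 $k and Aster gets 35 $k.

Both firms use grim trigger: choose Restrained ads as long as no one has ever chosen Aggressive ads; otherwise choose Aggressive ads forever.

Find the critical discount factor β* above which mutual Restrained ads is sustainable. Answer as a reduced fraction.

23/29

Fern's threshold: (84−38)/(84−26) = 23/29.
Aster's threshold: (111−67)/(111−35) = 11/19.
23/29 > 11/19, so Fern binds and β* = 23/29.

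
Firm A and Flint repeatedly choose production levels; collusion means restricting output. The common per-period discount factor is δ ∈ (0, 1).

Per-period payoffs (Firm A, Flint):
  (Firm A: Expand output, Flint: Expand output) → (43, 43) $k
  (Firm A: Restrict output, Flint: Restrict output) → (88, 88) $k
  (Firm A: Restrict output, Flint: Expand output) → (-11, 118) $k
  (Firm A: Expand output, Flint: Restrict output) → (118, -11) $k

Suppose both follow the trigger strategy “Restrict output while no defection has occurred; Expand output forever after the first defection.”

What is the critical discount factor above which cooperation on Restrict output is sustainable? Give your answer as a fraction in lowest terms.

One-period gain from deviating is 118 − 88 = 30. The loss is 88 − 43 = 45 in every subsequent period, with present value 45·δ/(1−δ).
Deviation is unprofitable when 45·δ/(1−δ) ≥ 30, i.e. δ/(1−δ) ≥ 2/3.
Equivalently δ ≥ 30/(30+45) = 2/5.

2/5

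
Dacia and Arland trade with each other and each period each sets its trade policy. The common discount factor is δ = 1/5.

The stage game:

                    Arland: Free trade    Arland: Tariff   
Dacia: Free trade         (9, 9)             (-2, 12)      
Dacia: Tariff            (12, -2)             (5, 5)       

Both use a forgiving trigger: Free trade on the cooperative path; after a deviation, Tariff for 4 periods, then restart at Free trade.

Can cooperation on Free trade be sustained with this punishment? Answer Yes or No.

No

Comparing payoff streams over the 5 periods until play realigns: cooperate → 9(1+δ+…+δ^4); deviate → 12 + 5(δ+…+δ^4).
Cooperation is sustained iff (9−5)(δ+…+δ^4) ≥ 12−9.
δ+…+δ^4 = 1/5·(1−(1/5)^4)/(1−1/5) = 0.2496, and (12−9)/(9−5) = 0.7500.
0.2496 < 0.7500, so cooperation is not sustainable.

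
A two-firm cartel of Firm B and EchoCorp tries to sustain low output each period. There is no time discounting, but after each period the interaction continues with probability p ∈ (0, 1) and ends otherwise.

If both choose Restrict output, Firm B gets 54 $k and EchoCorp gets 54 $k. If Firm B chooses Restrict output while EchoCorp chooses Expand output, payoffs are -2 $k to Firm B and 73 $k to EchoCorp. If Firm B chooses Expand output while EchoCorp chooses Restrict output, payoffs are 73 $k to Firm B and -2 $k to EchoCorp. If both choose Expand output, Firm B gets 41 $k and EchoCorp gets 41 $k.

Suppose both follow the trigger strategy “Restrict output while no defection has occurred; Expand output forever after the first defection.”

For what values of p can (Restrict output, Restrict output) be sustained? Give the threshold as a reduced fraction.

With no time discounting, the continuation probability p plays the role of the discount factor.
Grim-trigger IC: 54/(1−p) ≥ 73 + 41p/(1−p) ⇒ p ≥ (73−54)/(73−41) = 19/32.

19/32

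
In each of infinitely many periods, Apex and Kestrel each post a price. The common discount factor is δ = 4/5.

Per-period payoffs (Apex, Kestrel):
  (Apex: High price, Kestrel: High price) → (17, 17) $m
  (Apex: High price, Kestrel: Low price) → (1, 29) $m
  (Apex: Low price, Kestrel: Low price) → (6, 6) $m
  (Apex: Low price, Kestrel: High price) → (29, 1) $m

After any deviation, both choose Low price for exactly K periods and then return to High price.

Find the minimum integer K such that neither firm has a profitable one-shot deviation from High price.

IC: δ(1−δ^K)/(1−δ) ≥ (29−17)/(17−6) = 12/11.
With δ = 4/5: need 1 − δ^K ≥ 12/11·(1−4/5)/(4/5), i.e. δ^K ≤ 0.7273.
Since (4/5)^1 = 0.8000 and (4/5)^2 = 0.6400, the smallest such K is 2.

2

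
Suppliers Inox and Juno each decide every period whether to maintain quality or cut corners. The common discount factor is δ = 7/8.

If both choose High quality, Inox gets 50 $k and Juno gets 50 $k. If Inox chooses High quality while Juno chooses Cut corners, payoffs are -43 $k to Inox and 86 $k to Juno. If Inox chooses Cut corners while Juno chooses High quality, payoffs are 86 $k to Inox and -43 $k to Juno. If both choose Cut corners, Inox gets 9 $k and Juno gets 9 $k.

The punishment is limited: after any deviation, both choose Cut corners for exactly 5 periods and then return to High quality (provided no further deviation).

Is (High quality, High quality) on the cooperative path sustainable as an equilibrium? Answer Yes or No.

A one-shot deviation gives 86 now, then 9 for 5 periods, then back to 50.
Gain from deviating: (86−50) today; loss: (50−9) in each of the next 5 periods.
No-deviation condition: (50−9)(δ+…+δ^5) ≥ 86−50, i.e. δ+…+δ^5 ≥ 36/41.
At δ = 7/8: δ+…+δ^5 = 3.4096 ≥ 0.8780.
So cooperation is sustainable.

Yes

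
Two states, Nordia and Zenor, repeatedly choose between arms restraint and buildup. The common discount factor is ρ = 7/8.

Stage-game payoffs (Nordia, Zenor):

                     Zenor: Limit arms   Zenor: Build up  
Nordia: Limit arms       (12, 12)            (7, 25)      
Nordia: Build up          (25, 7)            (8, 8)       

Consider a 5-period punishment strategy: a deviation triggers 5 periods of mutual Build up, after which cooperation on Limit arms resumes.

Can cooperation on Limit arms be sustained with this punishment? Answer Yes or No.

Comparing payoff streams over the 6 periods until play realigns: cooperate → 12(1+ρ+…+ρ^5); deviate → 25 + 8(ρ+…+ρ^5).
Cooperation is sustained iff (12−8)(ρ+…+ρ^5) ≥ 25−12.
ρ+…+ρ^5 = 7/8·(1−(7/8)^5)/(1−7/8) = 3.4096, and (25−12)/(12−8) = 3.2500.
3.4096 ≥ 3.2500, so cooperation is sustainable.

Yes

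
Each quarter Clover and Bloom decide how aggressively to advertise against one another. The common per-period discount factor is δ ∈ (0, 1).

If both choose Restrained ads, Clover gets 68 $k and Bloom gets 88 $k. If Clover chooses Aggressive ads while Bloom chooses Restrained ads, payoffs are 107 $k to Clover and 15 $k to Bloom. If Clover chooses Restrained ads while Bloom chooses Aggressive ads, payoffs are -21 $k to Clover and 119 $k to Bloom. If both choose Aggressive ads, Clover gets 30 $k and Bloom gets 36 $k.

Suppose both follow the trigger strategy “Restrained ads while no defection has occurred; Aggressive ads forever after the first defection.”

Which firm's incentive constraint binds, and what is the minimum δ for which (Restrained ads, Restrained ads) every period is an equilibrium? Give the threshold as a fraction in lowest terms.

Clover's threshold: (107−68)/(107−30) = 39/77.
Bloom's threshold: (119−88)/(119−36) = 31/83.
39/77 > 31/83, so Clover binds and δ* = 39/77.

Clover; δ ≥ 39/77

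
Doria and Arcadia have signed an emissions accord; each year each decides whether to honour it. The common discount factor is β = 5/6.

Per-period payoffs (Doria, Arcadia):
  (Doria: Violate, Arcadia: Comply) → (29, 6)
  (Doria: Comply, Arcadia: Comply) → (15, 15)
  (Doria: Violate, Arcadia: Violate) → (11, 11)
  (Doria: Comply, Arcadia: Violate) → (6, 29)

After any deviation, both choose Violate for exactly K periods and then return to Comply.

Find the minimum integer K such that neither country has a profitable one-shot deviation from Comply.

7

IC: β(1−β^K)/(1−β) ≥ (29−15)/(15−11) = 7/2.
With β = 5/6: need 1 − β^K ≥ 7/2·(1−5/6)/(5/6), i.e. β^K ≤ 0.3000.
Since (5/6)^6 = 0.3349 and (5/6)^7 = 0.2791, the smallest such K is 7.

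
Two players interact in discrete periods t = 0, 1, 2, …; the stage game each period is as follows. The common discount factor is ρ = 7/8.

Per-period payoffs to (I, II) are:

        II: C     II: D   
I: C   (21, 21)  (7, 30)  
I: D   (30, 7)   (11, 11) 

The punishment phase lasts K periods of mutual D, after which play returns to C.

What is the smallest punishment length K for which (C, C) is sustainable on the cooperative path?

2

No profitable deviation requires (21−11)(ρ+…+ρ^K) ≥ 30−21, i.e. ρ+…+ρ^K ≥ 9/10 ≈ 0.9000.
With ρ = 7/8, the partial sums are K=1: 0.8750, K=2: 1.6406.
K = 2 is the first length at which the sum reaches 0.9000.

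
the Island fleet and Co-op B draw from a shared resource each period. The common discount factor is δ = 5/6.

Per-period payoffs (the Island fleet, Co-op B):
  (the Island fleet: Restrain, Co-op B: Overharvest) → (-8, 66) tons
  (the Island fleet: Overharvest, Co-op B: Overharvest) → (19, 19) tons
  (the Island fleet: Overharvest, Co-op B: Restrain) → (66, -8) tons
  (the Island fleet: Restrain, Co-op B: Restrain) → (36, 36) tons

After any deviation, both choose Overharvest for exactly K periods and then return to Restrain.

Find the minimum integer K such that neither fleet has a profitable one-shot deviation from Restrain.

3

IC: δ(1−δ^K)/(1−δ) ≥ (66−36)/(36−19) = 30/17.
With δ = 5/6: need 1 − δ^K ≥ 30/17·(1−5/6)/(5/6), i.e. δ^K ≤ 0.6471.
Since (5/6)^2 = 0.6944 and (5/6)^3 = 0.5787, the smallest such K is 3.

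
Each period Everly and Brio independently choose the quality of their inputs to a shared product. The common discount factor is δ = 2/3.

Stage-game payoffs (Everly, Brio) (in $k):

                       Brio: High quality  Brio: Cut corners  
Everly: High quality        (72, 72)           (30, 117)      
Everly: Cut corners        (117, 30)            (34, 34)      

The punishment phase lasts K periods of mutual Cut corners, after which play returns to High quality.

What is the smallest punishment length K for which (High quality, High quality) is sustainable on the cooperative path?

3

Need Σ_{k=1}^{K} δ^k ≥ (117−72)/(72−34) = 1.1842 at δ = 2/3.
At K = 2 the sum is 1.1111 < 1.1842; at K = 3 it is 1.4074 ≥ 1.1842.
So the minimum punishment length is K = 3.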